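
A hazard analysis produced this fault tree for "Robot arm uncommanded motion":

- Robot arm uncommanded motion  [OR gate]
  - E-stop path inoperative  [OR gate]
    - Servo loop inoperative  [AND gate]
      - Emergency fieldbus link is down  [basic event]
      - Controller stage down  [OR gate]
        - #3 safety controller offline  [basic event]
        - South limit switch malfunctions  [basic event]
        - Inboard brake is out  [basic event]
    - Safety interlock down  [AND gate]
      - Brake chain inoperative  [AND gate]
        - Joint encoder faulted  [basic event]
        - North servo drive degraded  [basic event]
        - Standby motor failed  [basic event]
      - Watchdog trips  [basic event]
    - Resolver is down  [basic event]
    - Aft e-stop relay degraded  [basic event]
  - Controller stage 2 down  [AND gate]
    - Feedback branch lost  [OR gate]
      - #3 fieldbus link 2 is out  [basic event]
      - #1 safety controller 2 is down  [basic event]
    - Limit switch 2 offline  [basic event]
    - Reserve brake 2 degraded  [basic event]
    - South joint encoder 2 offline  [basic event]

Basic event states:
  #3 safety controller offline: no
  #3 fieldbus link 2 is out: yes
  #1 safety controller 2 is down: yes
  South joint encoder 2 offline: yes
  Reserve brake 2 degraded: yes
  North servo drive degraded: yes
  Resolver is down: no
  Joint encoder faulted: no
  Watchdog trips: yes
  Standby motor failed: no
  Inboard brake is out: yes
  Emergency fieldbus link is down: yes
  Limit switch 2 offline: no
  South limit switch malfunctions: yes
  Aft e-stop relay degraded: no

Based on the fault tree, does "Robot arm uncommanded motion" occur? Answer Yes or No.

Controller stage down [OR]: #3 safety controller offline=not, South limit switch malfunctions=occurs, Inboard brake is out=occurs → at least one input occurs → occurs.
Servo loop inoperative [AND]: Emergency fieldbus link is down=occurs, Controller stage down=occurs → all inputs occur → occurs.
Brake chain inoperative [AND]: Joint encoder faulted=not, North servo drive degraded=occurs, Standby motor failed=not → not all inputs occur → does not occur.
Safety interlock down [AND]: Brake chain inoperative=not, Watchdog trips=occurs → not all inputs occur → does not occur.
E-stop path inoperative [OR]: Servo loop inoperative=occurs, Safety interlock down=not, Resolver is down=not, Aft e-stop relay degraded=not → at least one input occurs → occurs.
Feedback branch lost [OR]: #3 fieldbus link 2 is out=occurs, #1 safety controller 2 is down=occurs → at least one input occurs → occurs.
Controller stage 2 down [AND]: Feedback branch lost=occurs, Limit switch 2 offline=not, Reserve brake 2 degraded=occurs, South joint encoder 2 offline=occurs → not all inputs occur → does not occur.
Robot arm uncommanded motion [OR]: E-stop path inoperative=occurs, Controller stage 2 down=not → at least one input occurs → occurs.

Yes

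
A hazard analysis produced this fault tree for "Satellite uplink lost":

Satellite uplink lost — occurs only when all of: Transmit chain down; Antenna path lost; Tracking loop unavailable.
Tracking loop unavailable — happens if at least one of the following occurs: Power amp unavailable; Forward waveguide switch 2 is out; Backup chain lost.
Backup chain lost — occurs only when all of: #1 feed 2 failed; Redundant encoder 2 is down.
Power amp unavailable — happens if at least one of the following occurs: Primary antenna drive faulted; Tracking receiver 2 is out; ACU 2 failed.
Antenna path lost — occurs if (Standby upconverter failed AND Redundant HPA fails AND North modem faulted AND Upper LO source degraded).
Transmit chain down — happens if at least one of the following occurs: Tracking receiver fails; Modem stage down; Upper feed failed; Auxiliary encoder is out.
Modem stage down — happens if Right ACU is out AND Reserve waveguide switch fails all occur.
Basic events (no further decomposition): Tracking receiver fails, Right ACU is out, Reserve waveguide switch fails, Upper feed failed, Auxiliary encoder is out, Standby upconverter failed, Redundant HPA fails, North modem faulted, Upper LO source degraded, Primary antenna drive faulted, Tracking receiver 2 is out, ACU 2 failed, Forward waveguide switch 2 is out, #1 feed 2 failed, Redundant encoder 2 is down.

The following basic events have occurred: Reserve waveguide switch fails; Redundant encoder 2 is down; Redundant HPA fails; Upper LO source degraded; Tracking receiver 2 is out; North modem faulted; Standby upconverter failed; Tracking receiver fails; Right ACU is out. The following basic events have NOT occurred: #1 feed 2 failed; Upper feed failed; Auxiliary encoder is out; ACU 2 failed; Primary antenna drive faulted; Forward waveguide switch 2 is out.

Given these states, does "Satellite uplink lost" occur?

Yes

Modem stage down [AND]: Right ACU is out=occurs, Reserve waveguide switch fails=occurs → all inputs occur → occurs.
Transmit chain down [OR]: Tracking receiver fails=occurs, Modem stage down=occurs, Upper feed failed=not, Auxiliary encoder is out=not → at least one input occurs → occurs.
Antenna path lost [AND]: Standby upconverter failed=occurs, Redundant HPA fails=occurs, North modem faulted=occurs, Upper LO source degraded=occurs → all inputs occur → occurs.
Power amp unavailable [OR]: Primary antenna drive faulted=not, Tracking receiver 2 is out=occurs, ACU 2 failed=not → at least one input occurs → occurs.
Backup chain lost [AND]: #1 feed 2 failed=not, Redundant encoder 2 is down=occurs → not all inputs occur → does not occur.
Tracking loop unavailable [OR]: Power amp unavailable=occurs, Forward waveguide switch 2 is out=not, Backup chain lost=not → at least one input occurs → occurs.
Satellite uplink lost [AND]: Transmit chain down=occurs, Antenna path lost=occurs, Tracking loop unavailable=occurs → all inputs occur → occurs.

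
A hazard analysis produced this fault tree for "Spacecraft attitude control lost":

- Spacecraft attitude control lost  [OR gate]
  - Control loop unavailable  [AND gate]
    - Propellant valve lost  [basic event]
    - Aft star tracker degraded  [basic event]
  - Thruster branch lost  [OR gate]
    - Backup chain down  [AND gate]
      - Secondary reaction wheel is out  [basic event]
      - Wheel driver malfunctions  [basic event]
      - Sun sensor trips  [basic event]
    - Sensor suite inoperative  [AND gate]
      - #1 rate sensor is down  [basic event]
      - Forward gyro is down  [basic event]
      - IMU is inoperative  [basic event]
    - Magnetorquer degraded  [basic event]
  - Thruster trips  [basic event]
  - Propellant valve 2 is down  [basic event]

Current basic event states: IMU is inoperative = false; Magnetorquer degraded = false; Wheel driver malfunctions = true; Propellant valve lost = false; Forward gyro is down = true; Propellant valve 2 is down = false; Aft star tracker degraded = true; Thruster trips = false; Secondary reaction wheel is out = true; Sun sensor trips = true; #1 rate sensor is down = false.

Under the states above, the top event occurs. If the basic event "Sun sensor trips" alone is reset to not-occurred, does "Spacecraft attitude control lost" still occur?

Counterfactual: set "Sun sensor trips" to not occurred.
Control loop unavailable [AND]: Propellant valve lost=not, Aft star tracker degraded=occurs → not all inputs occur → does not occur.
Backup chain down [AND]: Secondary reaction wheel is out=occurs, Wheel driver malfunctions=occurs, Sun sensor trips=not → not all inputs occur → does not occur.
Sensor suite inoperative [AND]: #1 rate sensor is down=not, Forward gyro is down=occurs, IMU is inoperative=not → not all inputs occur → does not occur.
Thruster branch lost [OR]: Backup chain down=not, Sensor suite inoperative=not, Magnetorquer degraded=not → no input occurs → does not occur.
Spacecraft attitude control lost [OR]: Control loop unavailable=not, Thruster branch lost=not, Thruster trips=not, Propellant valve 2 is down=not → no input occurs → does not occur.

No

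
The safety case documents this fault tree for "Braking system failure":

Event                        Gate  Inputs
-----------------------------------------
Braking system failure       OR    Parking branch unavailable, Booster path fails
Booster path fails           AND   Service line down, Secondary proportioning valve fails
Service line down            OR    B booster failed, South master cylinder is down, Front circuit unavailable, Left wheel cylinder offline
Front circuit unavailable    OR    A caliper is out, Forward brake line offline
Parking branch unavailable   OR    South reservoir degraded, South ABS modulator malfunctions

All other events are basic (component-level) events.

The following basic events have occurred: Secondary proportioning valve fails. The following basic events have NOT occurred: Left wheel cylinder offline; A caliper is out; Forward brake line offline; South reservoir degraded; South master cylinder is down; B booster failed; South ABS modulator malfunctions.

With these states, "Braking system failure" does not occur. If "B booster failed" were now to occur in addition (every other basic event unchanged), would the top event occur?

Counterfactual: set "B booster failed" to occurred.
Parking branch unavailable [OR]: South reservoir degraded=not, South ABS modulator malfunctions=not → no input occurs → does not occur.
Front circuit unavailable [OR]: A caliper is out=not, Forward brake line offline=not → no input occurs → does not occur.
Service line down [OR]: B booster failed=occurs, South master cylinder is down=not, Front circuit unavailable=not, Left wheel cylinder offline=not → at least one input occurs → occurs.
Booster path fails [AND]: Service line down=occurs, Secondary proportioning valve fails=occurs → all inputs occur → occurs.
Braking system failure [OR]: Parking branch unavailable=not, Booster path fails=occurs → at least one input occurs → occurs.

Yes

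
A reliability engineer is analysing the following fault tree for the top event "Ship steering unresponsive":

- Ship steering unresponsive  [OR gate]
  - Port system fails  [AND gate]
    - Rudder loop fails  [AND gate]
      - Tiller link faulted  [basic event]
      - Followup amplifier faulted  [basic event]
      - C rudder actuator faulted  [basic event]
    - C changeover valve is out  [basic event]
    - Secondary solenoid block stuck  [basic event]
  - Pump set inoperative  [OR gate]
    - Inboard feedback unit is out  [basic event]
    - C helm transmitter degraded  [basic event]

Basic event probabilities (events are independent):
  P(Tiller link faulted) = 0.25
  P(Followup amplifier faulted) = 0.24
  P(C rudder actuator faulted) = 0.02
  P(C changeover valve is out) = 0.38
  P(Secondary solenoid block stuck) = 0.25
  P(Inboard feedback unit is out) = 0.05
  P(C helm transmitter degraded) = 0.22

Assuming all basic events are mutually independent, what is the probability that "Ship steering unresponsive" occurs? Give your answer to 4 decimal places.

0.2591

P(Rudder loop fails) [AND] = 0.25 × 0.24 × 0.02 = 0.001200
P(Port system fails) [AND] = 0.001200 × 0.38 × 0.25 = 0.000114
P(Pump set inoperative) [OR] = 1 − (1−0.05) × (1−0.22) = 0.259000
P(Ship steering unresponsive) [OR] = 1 − (1−0.000114) × (1−0.259000) = 0.259084
Rounded to 4 decimal places: P(Ship steering unresponsive) ≈ 0.2591.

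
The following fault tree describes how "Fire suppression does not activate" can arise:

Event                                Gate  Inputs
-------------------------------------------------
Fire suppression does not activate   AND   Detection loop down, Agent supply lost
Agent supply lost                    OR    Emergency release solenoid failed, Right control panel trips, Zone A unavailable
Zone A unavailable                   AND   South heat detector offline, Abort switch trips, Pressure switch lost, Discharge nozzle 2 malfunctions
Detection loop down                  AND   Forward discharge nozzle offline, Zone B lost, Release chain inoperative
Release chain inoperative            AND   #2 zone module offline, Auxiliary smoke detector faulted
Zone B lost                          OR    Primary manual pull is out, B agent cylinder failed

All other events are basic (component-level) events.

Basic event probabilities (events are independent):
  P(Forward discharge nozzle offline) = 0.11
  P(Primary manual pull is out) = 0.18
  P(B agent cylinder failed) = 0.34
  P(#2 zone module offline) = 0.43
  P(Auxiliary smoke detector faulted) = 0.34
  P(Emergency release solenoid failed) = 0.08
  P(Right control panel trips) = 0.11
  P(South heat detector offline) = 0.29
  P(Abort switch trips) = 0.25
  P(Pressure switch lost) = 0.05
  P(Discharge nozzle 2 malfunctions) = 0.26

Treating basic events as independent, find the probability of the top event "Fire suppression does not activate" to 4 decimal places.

P(Zone B lost) [OR] = 1 − (1−0.18) × (1−0.34) = 0.458800
P(Release chain inoperative) [AND] = 0.43 × 0.34 = 0.146200
P(Detection loop down) [AND] = 0.11 × 0.458800 × 0.146200 = 0.007378
P(Zone A unavailable) [AND] = 0.29 × 0.25 × 0.05 × 0.26 = 0.000943
P(Agent supply lost) [OR] = 1 − (1−0.08) × (1−0.11) × (1−0.000943) = 0.181972
P(Fire suppression does not activate) [AND] = 0.007378 × 0.181972 = 0.001343
Rounded to 4 decimal places: P(Fire suppression does not activate) ≈ 0.0013.

0.0013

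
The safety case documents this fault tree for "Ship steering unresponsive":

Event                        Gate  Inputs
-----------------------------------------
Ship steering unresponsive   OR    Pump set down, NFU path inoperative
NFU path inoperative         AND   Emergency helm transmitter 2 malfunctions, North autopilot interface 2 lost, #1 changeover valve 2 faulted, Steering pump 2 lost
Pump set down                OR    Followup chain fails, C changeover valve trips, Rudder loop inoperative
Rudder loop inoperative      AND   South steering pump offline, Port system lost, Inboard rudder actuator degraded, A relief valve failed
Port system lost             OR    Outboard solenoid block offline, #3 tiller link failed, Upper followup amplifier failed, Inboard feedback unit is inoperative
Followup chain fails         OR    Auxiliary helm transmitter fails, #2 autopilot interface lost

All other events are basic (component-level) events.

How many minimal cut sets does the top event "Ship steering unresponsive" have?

Followup chain fails [OR]: union of children's cut sets → 2 cut set(s).
Port system lost [OR]: union of children's cut sets → 4 cut set(s).
Rudder loop inoperative [AND]: one cut set from each child combined → 1 × 4 × 1 × 1 = 4 cut set(s).
Pump set down [OR]: union of children's cut sets → 7 cut set(s).
NFU path inoperative [AND]: one cut set from each child combined → 1 × 1 × 1 × 1 = 1 cut set(s).
Ship steering unresponsive [OR]: union of children's cut sets → 8 cut set(s).
Minimal cut sets: {Auxiliary helm transmitter fails}; {#2 autopilot interface lost}; {C changeover valve trips}; {A relief valve failed, Inboard rudder actuator degraded, Outboard solenoid block offline, South steering pump offline}; {#3 tiller link failed, A relief valve failed, Inboard rudder actuator degraded, South steering pump offline}; {A relief valve failed, Inboard rudder actuator degraded, South steering pump offline, Upper followup amplifier failed}; {A relief valve failed, Inboard feedback unit is inoperative, Inboard rudder actuator degraded, South steering pump offline}; {#1 changeover valve 2 faulted, Emergency helm transmitter 2 malfunctions, North autopilot interface 2 lost, Steering pump 2 lost}.

8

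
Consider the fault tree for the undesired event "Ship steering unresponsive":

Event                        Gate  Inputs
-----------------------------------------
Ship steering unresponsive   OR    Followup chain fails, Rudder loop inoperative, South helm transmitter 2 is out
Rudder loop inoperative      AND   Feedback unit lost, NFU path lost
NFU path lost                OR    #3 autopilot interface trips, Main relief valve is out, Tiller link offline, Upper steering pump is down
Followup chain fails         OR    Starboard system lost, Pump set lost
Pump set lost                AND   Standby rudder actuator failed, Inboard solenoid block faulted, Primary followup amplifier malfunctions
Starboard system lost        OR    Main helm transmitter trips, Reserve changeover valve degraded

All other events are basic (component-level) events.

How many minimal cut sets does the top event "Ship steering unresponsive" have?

Starboard system lost [OR]: union of children's cut sets → 2 cut set(s).
Pump set lost [AND]: one cut set from each child combined → 1 × 1 × 1 = 1 cut set(s).
Followup chain fails [OR]: union of children's cut sets → 3 cut set(s).
NFU path lost [OR]: union of children's cut sets → 4 cut set(s).
Rudder loop inoperative [AND]: one cut set from each child combined → 1 × 4 = 4 cut set(s).
Ship steering unresponsive [OR]: union of children's cut sets → 8 cut set(s).
Minimal cut sets: {Main helm transmitter trips}; {Reserve changeover valve degraded}; {Inboard solenoid block faulted, Primary followup amplifier malfunctions, Standby rudder actuator failed}; {#3 autopilot interface trips, Feedback unit lost}; {Feedback unit lost, Main relief valve is out}; {Feedback unit lost, Tiller link offline}; {Feedback unit lost, Upper steering pump is down}; {South helm transmitter 2 is out}.

8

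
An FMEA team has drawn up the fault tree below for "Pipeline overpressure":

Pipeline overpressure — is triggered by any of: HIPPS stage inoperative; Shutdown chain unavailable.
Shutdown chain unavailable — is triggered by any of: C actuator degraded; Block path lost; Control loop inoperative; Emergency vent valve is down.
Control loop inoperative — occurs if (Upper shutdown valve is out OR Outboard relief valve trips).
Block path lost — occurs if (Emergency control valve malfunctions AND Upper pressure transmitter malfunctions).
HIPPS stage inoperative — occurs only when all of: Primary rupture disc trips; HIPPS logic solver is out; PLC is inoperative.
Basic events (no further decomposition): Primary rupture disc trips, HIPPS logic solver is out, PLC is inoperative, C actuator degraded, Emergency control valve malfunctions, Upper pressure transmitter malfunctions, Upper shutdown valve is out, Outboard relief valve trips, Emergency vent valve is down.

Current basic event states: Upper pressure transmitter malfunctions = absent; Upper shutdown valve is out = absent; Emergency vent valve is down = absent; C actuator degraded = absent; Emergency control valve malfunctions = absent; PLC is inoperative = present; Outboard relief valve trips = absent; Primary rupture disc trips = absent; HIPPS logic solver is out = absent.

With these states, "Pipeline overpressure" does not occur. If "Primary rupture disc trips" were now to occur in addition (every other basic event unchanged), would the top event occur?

Counterfactual: set "Primary rupture disc trips" to occurred.
HIPPS stage inoperative [AND]: Primary rupture disc trips=occurs, HIPPS logic solver is out=not, PLC is inoperative=occurs → not all inputs occur → does not occur.
Block path lost [AND]: Emergency control valve malfunctions=not, Upper pressure transmitter malfunctions=not → not all inputs occur → does not occur.
Control loop inoperative [OR]: Upper shutdown valve is out=not, Outboard relief valve trips=not → no input occurs → does not occur.
Shutdown chain unavailable [OR]: C actuator degraded=not, Block path lost=not, Control loop inoperative=not, Emergency vent valve is down=not → no input occurs → does not occur.
Pipeline overpressure [OR]: HIPPS stage inoperative=not, Shutdown chain unavailable=not → no input occurs → does not occur.

No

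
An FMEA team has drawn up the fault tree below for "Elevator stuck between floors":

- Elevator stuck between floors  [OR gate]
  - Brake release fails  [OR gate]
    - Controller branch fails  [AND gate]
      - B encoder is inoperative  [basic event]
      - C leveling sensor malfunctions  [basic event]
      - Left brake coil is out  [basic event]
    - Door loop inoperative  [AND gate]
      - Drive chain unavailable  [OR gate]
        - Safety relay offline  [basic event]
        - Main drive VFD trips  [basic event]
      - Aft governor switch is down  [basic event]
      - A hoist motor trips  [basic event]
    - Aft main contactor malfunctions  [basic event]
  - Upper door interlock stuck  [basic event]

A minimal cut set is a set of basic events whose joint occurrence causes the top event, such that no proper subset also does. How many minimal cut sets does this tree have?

5

Controller branch fails [AND]: one cut set from each child combined → 1 × 1 × 1 = 1 cut set(s).
Drive chain unavailable [OR]: union of children's cut sets → 2 cut set(s).
Door loop inoperative [AND]: one cut set from each child combined → 2 × 1 × 1 = 2 cut set(s).
Brake release fails [OR]: union of children's cut sets → 4 cut set(s).
Elevator stuck between floors [OR]: union of children's cut sets → 5 cut set(s).
Minimal cut sets: {B encoder is inoperative, C leveling sensor malfunctions, Left brake coil is out}; {A hoist motor trips, Aft governor switch is down, Safety relay offline}; {A hoist motor trips, Aft governor switch is down, Main drive VFD trips}; {Aft main contactor malfunctions}; {Upper door interlock stuck}.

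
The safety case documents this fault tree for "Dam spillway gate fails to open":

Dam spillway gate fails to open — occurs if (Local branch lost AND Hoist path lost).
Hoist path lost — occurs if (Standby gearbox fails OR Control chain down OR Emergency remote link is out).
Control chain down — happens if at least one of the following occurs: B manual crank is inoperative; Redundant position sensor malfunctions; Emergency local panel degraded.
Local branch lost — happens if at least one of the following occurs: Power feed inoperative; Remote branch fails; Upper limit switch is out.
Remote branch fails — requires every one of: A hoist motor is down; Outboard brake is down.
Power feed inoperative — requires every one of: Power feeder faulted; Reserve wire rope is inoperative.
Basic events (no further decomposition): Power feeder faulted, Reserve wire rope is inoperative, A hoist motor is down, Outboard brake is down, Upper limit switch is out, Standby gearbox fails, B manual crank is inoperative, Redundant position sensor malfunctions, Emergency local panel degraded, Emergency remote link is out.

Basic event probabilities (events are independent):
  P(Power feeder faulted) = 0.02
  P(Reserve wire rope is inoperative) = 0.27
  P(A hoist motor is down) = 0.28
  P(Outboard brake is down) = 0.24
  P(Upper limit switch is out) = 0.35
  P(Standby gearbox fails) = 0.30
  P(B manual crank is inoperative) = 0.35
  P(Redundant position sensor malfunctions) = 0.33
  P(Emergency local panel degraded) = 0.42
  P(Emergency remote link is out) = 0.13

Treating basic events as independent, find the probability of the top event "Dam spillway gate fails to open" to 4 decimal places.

0.3359

P(Power feed inoperative) [AND] = 0.02 × 0.27 = 0.005400
P(Remote branch fails) [AND] = 0.28 × 0.24 = 0.067200
P(Local branch lost) [OR] = 1 − (1−0.005400) × (1−0.067200) × (1−0.35) = 0.396954
P(Control chain down) [OR] = 1 − (1−0.35) × (1−0.33) × (1−0.42) = 0.747410
P(Hoist path lost) [OR] = 1 − (1−0.30) × (1−0.747410) × (1−0.13) = 0.846173
P(Dam spillway gate fails to open) [AND] = 0.396954 × 0.846173 = 0.335892
Rounded to 4 decimal places: P(Dam spillway gate fails to open) ≈ 0.3359.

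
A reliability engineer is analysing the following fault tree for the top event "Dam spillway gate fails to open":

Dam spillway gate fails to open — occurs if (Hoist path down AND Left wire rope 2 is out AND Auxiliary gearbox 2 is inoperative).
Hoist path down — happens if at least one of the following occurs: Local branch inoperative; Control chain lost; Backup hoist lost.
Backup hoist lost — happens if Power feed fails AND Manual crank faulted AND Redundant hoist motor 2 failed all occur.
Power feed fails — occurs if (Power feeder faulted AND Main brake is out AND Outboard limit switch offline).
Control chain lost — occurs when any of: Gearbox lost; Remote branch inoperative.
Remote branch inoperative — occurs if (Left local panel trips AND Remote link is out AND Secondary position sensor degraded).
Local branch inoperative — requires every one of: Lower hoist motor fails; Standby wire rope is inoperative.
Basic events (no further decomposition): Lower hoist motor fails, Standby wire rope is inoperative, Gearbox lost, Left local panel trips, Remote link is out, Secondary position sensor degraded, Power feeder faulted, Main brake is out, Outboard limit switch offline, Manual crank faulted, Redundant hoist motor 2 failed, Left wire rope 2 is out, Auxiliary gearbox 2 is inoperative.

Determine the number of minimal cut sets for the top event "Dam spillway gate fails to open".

4

Local branch inoperative [AND]: one cut set from each child combined → 1 × 1 = 1 cut set(s).
Remote branch inoperative [AND]: one cut set from each child combined → 1 × 1 × 1 = 1 cut set(s).
Control chain lost [OR]: union of children's cut sets → 2 cut set(s).
Power feed fails [AND]: one cut set from each child combined → 1 × 1 × 1 = 1 cut set(s).
Backup hoist lost [AND]: one cut set from each child combined → 1 × 1 × 1 = 1 cut set(s).
Hoist path down [OR]: union of children's cut sets → 4 cut set(s).
Dam spillway gate fails to open [AND]: one cut set from each child combined → 4 × 1 × 1 = 4 cut set(s).
Minimal cut sets: {Auxiliary gearbox 2 is inoperative, Left wire rope 2 is out, Lower hoist motor fails, Standby wire rope is inoperative}; {Auxiliary gearbox 2 is inoperative, Gearbox lost, Left wire rope 2 is out}; {Auxiliary gearbox 2 is inoperative, Left local panel trips, Left wire rope 2 is out, Remote link is out, Secondary position sensor degraded}; {Auxiliary gearbox 2 is inoperative, Left wire rope 2 is out, Main brake is out, Manual crank faulted, Outboard limit switch offline, Power feeder faulted, Redundant hoist motor 2 failed}.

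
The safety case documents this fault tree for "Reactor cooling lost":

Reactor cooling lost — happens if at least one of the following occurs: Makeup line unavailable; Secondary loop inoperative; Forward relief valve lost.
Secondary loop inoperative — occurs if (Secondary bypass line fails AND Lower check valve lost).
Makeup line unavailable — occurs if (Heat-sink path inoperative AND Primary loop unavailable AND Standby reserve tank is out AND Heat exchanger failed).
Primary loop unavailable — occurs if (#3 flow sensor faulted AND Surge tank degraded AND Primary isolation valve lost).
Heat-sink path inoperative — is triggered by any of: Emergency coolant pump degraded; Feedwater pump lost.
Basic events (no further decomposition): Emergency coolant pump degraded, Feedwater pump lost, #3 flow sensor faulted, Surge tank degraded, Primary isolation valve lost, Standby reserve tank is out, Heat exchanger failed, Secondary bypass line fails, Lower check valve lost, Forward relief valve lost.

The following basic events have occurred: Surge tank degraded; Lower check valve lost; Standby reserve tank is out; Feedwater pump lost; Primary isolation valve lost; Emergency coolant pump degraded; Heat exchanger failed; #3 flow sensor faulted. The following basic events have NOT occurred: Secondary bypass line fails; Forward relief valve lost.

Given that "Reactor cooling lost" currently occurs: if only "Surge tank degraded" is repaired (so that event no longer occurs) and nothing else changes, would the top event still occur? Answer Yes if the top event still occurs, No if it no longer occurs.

No

Counterfactual: set "Surge tank degraded" to not occurred.
Heat-sink path inoperative [OR]: Emergency coolant pump degraded=occurs, Feedwater pump lost=occurs → at least one input occurs → occurs.
Primary loop unavailable [AND]: #3 flow sensor faulted=occurs, Surge tank degraded=not, Primary isolation valve lost=occurs → not all inputs occur → does not occur.
Makeup line unavailable [AND]: Heat-sink path inoperative=occurs, Primary loop unavailable=not, Standby reserve tank is out=occurs, Heat exchanger failed=occurs → not all inputs occur → does not occur.
Secondary loop inoperative [AND]: Secondary bypass line fails=not, Lower check valve lost=occurs → not all inputs occur → does not occur.
Reactor cooling lost [OR]: Makeup line unavailable=not, Secondary loop inoperative=not, Forward relief valve lost=not → no input occurs → does not occur.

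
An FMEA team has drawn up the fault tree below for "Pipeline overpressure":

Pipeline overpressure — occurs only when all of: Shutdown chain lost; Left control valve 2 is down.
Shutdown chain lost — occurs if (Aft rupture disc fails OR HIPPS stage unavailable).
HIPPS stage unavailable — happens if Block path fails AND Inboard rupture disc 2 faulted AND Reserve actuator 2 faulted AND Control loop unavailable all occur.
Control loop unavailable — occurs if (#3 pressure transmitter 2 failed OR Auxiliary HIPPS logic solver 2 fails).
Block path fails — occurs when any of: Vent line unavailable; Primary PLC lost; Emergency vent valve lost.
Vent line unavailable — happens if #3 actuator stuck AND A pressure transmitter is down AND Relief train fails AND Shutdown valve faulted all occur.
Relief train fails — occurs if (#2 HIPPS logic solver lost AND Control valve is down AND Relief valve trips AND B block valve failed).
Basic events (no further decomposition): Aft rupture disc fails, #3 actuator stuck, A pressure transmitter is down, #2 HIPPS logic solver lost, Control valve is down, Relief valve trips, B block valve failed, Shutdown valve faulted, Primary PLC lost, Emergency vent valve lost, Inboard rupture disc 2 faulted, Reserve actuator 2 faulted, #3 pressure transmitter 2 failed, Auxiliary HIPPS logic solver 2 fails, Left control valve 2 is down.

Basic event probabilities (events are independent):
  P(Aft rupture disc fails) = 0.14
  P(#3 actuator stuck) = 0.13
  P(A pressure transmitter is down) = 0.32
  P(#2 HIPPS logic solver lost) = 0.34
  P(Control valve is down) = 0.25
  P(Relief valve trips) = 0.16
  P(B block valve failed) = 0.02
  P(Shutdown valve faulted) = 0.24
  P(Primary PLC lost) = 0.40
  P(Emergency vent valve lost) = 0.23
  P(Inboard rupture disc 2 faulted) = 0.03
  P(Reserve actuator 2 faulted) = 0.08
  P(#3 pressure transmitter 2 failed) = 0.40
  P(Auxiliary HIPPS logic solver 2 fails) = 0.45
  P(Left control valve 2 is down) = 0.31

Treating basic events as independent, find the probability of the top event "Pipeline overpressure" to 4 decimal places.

0.0436

P(Relief train fails) [AND] = 0.34 × 0.25 × 0.16 × 0.02 = 0.000272
P(Vent line unavailable) [AND] = 0.13 × 0.32 × 0.000272 × 0.24 = 0.000003
P(Block path fails) [OR] = 1 − (1−0.000003) × (1−0.40) × (1−0.23) = 0.538001
P(Control loop unavailable) [OR] = 1 − (1−0.40) × (1−0.45) = 0.670000
P(HIPPS stage unavailable) [AND] = 0.538001 × 0.03 × 0.08 × 0.670000 = 0.000865
P(Shutdown chain lost) [OR] = 1 − (1−0.14) × (1−0.000865) = 0.140744
P(Pipeline overpressure) [AND] = 0.140744 × 0.31 = 0.043631
Rounded to 4 decimal places: P(Pipeline overpressure) ≈ 0.0436.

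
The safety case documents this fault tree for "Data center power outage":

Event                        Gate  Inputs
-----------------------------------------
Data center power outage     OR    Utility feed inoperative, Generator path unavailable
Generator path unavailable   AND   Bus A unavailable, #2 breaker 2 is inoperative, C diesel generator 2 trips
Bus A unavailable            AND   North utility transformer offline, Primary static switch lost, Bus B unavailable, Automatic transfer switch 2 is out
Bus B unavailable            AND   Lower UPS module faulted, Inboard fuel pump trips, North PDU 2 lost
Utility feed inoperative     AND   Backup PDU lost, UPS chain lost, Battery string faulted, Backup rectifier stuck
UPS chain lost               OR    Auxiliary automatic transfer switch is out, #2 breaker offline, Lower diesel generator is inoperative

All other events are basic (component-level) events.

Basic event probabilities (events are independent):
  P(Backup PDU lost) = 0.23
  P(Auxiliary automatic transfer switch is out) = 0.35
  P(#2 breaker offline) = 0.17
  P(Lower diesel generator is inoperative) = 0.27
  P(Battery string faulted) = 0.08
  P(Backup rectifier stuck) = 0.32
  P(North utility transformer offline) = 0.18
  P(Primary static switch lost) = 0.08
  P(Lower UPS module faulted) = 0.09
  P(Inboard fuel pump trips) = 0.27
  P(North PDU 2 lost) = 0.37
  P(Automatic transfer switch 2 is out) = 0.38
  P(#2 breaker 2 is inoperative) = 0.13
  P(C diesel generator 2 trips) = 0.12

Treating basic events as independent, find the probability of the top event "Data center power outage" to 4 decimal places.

P(UPS chain lost) [OR] = 1 − (1−0.35) × (1−0.17) × (1−0.27) = 0.606165
P(Utility feed inoperative) [AND] = 0.23 × 0.606165 × 0.08 × 0.32 = 0.003569
P(Bus B unavailable) [AND] = 0.09 × 0.27 × 0.37 = 0.008991
P(Bus A unavailable) [AND] = 0.18 × 0.08 × 0.008991 × 0.38 = 0.000049
P(Generator path unavailable) [AND] = 0.000049 × 0.13 × 0.12 = 0.000001
P(Data center power outage) [OR] = 1 − (1−0.003569) × (1−0.000001) = 0.003570
Rounded to 4 decimal places: P(Data center power outage) ≈ 0.0036.

0.0036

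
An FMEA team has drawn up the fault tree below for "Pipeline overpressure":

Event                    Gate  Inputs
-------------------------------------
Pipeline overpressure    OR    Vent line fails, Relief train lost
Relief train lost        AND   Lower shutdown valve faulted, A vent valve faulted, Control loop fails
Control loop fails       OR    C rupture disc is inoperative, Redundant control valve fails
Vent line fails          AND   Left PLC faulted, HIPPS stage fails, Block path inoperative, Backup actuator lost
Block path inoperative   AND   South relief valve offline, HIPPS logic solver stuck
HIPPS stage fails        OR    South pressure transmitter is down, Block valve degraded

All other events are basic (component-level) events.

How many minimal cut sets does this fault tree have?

4

HIPPS stage fails [OR]: union of children's cut sets → 2 cut set(s).
Block path inoperative [AND]: one cut set from each child combined → 1 × 1 = 1 cut set(s).
Vent line fails [AND]: one cut set from each child combined → 1 × 2 × 1 × 1 = 2 cut set(s).
Control loop fails [OR]: union of children's cut sets → 2 cut set(s).
Relief train lost [AND]: one cut set from each child combined → 1 × 1 × 2 = 2 cut set(s).
Pipeline overpressure [OR]: union of children's cut sets → 4 cut set(s).
Minimal cut sets: {Backup actuator lost, HIPPS logic solver stuck, Left PLC faulted, South pressure transmitter is down, South relief valve offline}; {Backup actuator lost, Block valve degraded, HIPPS logic solver stuck, Left PLC faulted, South relief valve offline}; {A vent valve faulted, C rupture disc is inoperative, Lower shutdown valve faulted}; {A vent valve faulted, Lower shutdown valve faulted, Redundant control valve fails}.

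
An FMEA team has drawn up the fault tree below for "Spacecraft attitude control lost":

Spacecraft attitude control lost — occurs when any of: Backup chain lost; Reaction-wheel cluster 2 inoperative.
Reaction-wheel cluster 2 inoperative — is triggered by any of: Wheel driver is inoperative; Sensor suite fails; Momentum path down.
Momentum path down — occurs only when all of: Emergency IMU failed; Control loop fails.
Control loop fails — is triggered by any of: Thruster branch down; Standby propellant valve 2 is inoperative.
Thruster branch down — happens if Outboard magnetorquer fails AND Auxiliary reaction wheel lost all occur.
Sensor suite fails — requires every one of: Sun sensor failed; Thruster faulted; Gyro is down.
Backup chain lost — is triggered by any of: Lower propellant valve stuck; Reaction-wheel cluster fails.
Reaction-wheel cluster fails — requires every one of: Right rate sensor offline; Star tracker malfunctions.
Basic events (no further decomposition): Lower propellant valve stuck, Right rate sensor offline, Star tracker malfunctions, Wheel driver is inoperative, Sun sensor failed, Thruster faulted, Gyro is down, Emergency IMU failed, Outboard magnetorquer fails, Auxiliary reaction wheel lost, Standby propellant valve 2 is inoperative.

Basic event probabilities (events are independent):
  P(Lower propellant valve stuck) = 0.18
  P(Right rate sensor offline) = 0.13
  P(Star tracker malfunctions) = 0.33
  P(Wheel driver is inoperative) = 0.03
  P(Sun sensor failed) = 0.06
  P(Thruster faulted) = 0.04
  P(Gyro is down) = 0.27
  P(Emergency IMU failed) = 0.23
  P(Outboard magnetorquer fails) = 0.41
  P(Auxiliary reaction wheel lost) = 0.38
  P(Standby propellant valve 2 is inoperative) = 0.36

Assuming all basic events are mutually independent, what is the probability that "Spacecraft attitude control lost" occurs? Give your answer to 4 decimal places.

0.3197

P(Reaction-wheel cluster fails) [AND] = 0.13 × 0.33 = 0.042900
P(Backup chain lost) [OR] = 1 − (1−0.18) × (1−0.042900) = 0.215178
P(Sensor suite fails) [AND] = 0.06 × 0.04 × 0.27 = 0.000648
P(Thruster branch down) [AND] = 0.41 × 0.38 = 0.155800
P(Control loop fails) [OR] = 1 − (1−0.155800) × (1−0.36) = 0.459712
P(Momentum path down) [AND] = 0.23 × 0.459712 = 0.105734
P(Reaction-wheel cluster 2 inoperative) [OR] = 1 − (1−0.03) × (1−0.000648) × (1−0.105734) = 0.133124
P(Spacecraft attitude control lost) [OR] = 1 − (1−0.215178) × (1−0.133124) = 0.319657
Rounded to 4 decimal places: P(Spacecraft attitude control lost) ≈ 0.3197.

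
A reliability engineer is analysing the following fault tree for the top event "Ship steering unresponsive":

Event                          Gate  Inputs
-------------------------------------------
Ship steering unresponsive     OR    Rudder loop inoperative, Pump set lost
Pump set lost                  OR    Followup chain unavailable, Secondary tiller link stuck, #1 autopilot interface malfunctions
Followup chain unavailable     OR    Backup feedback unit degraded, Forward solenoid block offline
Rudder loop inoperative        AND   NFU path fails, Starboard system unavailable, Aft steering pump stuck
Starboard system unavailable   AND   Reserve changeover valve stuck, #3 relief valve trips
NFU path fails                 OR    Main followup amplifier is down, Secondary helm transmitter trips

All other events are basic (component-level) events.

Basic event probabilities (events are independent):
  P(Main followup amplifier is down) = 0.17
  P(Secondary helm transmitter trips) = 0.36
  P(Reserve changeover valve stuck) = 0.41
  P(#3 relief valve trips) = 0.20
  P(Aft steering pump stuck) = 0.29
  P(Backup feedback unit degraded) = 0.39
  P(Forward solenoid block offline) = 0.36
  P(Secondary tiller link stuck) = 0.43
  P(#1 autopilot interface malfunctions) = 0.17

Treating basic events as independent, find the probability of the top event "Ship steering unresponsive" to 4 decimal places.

P(NFU path fails) [OR] = 1 − (1−0.17) × (1−0.36) = 0.468800
P(Starboard system unavailable) [AND] = 0.41 × 0.20 = 0.082000
P(Rudder loop inoperative) [AND] = 0.468800 × 0.082000 × 0.29 = 0.011148
P(Followup chain unavailable) [OR] = 1 − (1−0.39) × (1−0.36) = 0.609600
P(Pump set lost) [OR] = 1 − (1−0.609600) × (1−0.43) × (1−0.17) = 0.815302
P(Ship steering unresponsive) [OR] = 1 − (1−0.011148) × (1−0.815302) = 0.817361
Rounded to 4 decimal places: P(Ship steering unresponsive) ≈ 0.8174.

0.8174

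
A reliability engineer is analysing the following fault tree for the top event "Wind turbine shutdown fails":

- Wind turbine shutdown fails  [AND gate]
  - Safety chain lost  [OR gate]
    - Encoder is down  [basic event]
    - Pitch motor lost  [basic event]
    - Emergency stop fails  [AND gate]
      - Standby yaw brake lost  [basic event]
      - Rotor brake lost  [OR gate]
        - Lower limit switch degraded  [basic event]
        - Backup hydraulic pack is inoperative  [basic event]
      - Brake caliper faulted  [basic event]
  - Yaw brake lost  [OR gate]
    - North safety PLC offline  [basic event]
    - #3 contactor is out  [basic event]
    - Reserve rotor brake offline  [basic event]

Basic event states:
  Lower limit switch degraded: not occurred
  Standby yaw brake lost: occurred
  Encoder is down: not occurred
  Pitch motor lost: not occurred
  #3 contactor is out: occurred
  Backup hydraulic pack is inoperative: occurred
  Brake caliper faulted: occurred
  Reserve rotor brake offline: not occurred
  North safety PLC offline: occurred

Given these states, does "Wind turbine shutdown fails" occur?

Yes

Rotor brake lost [OR]: Lower limit switch degraded=not, Backup hydraulic pack is inoperative=occurs → at least one input occurs → occurs.
Emergency stop fails [AND]: Standby yaw brake lost=occurs, Rotor brake lost=occurs, Brake caliper faulted=occurs → all inputs occur → occurs.
Safety chain lost [OR]: Encoder is down=not, Pitch motor lost=not, Emergency stop fails=occurs → at least one input occurs → occurs.
Yaw brake lost [OR]: North safety PLC offline=occurs, #3 contactor is out=occurs, Reserve rotor brake offline=not → at least one input occurs → occurs.
Wind turbine shutdown fails [AND]: Safety chain lost=occurs, Yaw brake lost=occurs → all inputs occur → occurs.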